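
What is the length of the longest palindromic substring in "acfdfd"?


Input: "acfdfd"
Checking substrings for palindromes:
  [2:5] "fdf" (len 3) => palindrome
  [3:6] "dfd" (len 3) => palindrome
Longest palindromic substring: "fdf" with length 3

3


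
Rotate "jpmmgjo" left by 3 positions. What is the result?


Input: "jpmmgjo", rotate left by 3
First 3 characters: "jpm"
Remaining characters: "mgjo"
Concatenate remaining + first: "mgjo" + "jpm" = "mgjojpm"

mgjojpm


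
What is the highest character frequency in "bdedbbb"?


Input: bdedbbb
Character counts:
  'b': 4
  'd': 2
  'e': 1
Maximum frequency: 4

4


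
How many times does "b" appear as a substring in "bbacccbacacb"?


Searching for "b" in "bbacccbacacb"
Scanning each position:
  Position 0: "b" => MATCH
  Position 1: "b" => MATCH
  Position 2: "a" => no
  Position 3: "c" => no
  Position 4: "c" => no
  Position 5: "c" => no
  Position 6: "b" => MATCH
  Position 7: "a" => no
  Position 8: "c" => no
  Position 9: "a" => no
  Position 10: "c" => no
  Position 11: "b" => MATCH
Total occurrences: 4

4


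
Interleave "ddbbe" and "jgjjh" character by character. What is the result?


Interleaving "ddbbe" and "jgjjh":
  Position 0: 'd' from first, 'j' from second => "dj"
  Position 1: 'd' from first, 'g' from second => "dg"
  Position 2: 'b' from first, 'j' from second => "bj"
  Position 3: 'b' from first, 'j' from second => "bj"
  Position 4: 'e' from first, 'h' from second => "eh"
Result: djdgbjbjeh

djdgbjbjeh


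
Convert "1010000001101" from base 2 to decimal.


Input: "1010000001101" in base 2
Positional expansion:
  Digit '1' (value 1) x 2^12 = 4096
  Digit '0' (value 0) x 2^11 = 0
  Digit '1' (value 1) x 2^10 = 1024
  Digit '0' (value 0) x 2^9 = 0
  Digit '0' (value 0) x 2^8 = 0
  Digit '0' (value 0) x 2^7 = 0
  Digit '0' (value 0) x 2^6 = 0
  Digit '0' (value 0) x 2^5 = 0
  Digit '0' (value 0) x 2^4 = 0
  Digit '1' (value 1) x 2^3 = 8
  Digit '1' (value 1) x 2^2 = 4
  Digit '0' (value 0) x 2^1 = 0
  Digit '1' (value 1) x 2^0 = 1
Sum = 5133

5133


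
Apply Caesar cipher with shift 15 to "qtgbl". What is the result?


Caesar cipher: shift "qtgbl" by 15
  'q' (pos 16) + 15 = pos 5 = 'f'
  't' (pos 19) + 15 = pos 8 = 'i'
  'g' (pos 6) + 15 = pos 21 = 'v'
  'b' (pos 1) + 15 = pos 16 = 'q'
  'l' (pos 11) + 15 = pos 0 = 'a'
Result: fivqa

fivqa


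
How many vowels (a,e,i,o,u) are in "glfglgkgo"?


Input: glfglgkgo
Checking each character:
  'g' at position 0: consonant
  'l' at position 1: consonant
  'f' at position 2: consonant
  'g' at position 3: consonant
  'l' at position 4: consonant
  'g' at position 5: consonant
  'k' at position 6: consonant
  'g' at position 7: consonant
  'o' at position 8: vowel (running total: 1)
Total vowels: 1

1


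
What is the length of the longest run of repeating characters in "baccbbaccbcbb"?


Input: "baccbbaccbcbb"
Scanning for longest run:
  Position 1 ('a'): new char, reset run to 1
  Position 2 ('c'): new char, reset run to 1
  Position 3 ('c'): continues run of 'c', length=2
  Position 4 ('b'): new char, reset run to 1
  Position 5 ('b'): continues run of 'b', length=2
  Position 6 ('a'): new char, reset run to 1
  Position 7 ('c'): new char, reset run to 1
  Position 8 ('c'): continues run of 'c', length=2
  Position 9 ('b'): new char, reset run to 1
  Position 10 ('c'): new char, reset run to 1
  Position 11 ('b'): new char, reset run to 1
  Position 12 ('b'): continues run of 'b', length=2
Longest run: 'c' with length 2

2


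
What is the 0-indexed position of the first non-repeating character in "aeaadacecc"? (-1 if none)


Input: aeaadacecc
Character frequencies:
  'a': 4
  'c': 3
  'd': 1
  'e': 2
Scanning left to right for freq == 1:
  Position 0 ('a'): freq=4, skip
  Position 1 ('e'): freq=2, skip
  Position 2 ('a'): freq=4, skip
  Position 3 ('a'): freq=4, skip
  Position 4 ('d'): unique! => answer = 4

4


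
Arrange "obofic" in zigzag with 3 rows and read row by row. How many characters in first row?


Zigzag "obofic" into 3 rows:
Placing characters:
  'o' => row 0
  'b' => row 1
  'o' => row 2
  'f' => row 1
  'i' => row 0
  'c' => row 1
Rows:
  Row 0: "oi"
  Row 1: "bfc"
  Row 2: "o"
First row length: 2

2


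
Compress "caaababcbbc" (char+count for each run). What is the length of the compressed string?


Input: caaababcbbc
Runs:
  'c' x 1 => "c1"
  'a' x 3 => "a3"
  'b' x 1 => "b1"
  'a' x 1 => "a1"
  'b' x 1 => "b1"
  'c' x 1 => "c1"
  'b' x 2 => "b2"
  'c' x 1 => "c1"
Compressed: "c1a3b1a1b1c1b2c1"
Compressed length: 16

16


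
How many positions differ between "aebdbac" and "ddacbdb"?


Comparing "aebdbac" and "ddacbdb" position by position:
  Position 0: 'a' vs 'd' => DIFFER
  Position 1: 'e' vs 'd' => DIFFER
  Position 2: 'b' vs 'a' => DIFFER
  Position 3: 'd' vs 'c' => DIFFER
  Position 4: 'b' vs 'b' => same
  Position 5: 'a' vs 'd' => DIFFER
  Position 6: 'c' vs 'b' => DIFFER
Positions that differ: 6

6


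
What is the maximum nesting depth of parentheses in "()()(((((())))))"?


Input: "()()(((((())))))"
Tracking depth:
  Position 0 '(': depth becomes 1
  Position 1 ')': depth becomes 0
  Position 2 '(': depth becomes 1
  Position 3 ')': depth becomes 0
  Position 4 '(': depth becomes 1
  Position 5 '(': depth becomes 2
  Position 6 '(': depth becomes 3
  Position 7 '(': depth becomes 4
  Position 8 '(': depth becomes 5
  Position 9 '(': depth becomes 6
  Position 10 ')': depth becomes 5
  Position 11 ')': depth becomes 4
  Position 12 ')': depth becomes 3
  Position 13 ')': depth becomes 2
  Position 14 ')': depth becomes 1
  Position 15 ')': depth becomes 0
Maximum depth reached: 6

6


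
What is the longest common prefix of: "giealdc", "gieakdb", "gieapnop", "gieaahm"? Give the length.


Words: giealdc, gieakdb, gieapnop, gieaahm
  Position 0: all 'g' => match
  Position 1: all 'i' => match
  Position 2: all 'e' => match
  Position 3: all 'a' => match
  Position 4: ('l', 'k', 'p', 'a') => mismatch, stop
LCP = "giea" (length 4)

4


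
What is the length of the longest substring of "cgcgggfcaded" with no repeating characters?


Input: "cgcgggfcaded"
Sliding window (track last position of each char):
  Position 0 ('c'): window [0,0] length 1 -- new best
  Position 1 ('g'): window [0,1] length 2 -- new best
  Position 2 ('c'): repeat (last at 0), move window start to 1
  Position 2 ('c'): window [1,2] length 2
  Position 3 ('g'): repeat (last at 1), move window start to 2
  Position 3 ('g'): window [2,3] length 2
  Position 4 ('g'): repeat (last at 3), move window start to 4
  Position 4 ('g'): window [4,4] length 1
  Position 5 ('g'): repeat (last at 4), move window start to 5
  Position 5 ('g'): window [5,5] length 1
  Position 6 ('f'): window [5,6] length 2
  Position 7 ('c'): window [5,7] length 3 -- new best
  Position 8 ('a'): window [5,8] length 4 -- new best
  Position 9 ('d'): window [5,9] length 5 -- new best
  Position 10 ('e'): window [5,10] length 6 -- new best
  Position 11 ('d'): repeat (last at 9), move window start to 10
  Position 11 ('d'): window [10,11] length 2
Longest substring with no repeats: "gfcade" with length 6

6


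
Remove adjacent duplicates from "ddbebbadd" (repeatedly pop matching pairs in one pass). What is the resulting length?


Input: ddbebbadd
Stack-based adjacent duplicate removal:
  Read 'd': push. Stack: d
  Read 'd': matches stack top 'd' => pop. Stack: (empty)
  Read 'b': push. Stack: b
  Read 'e': push. Stack: be
  Read 'b': push. Stack: beb
  Read 'b': matches stack top 'b' => pop. Stack: be
  Read 'a': push. Stack: bea
  Read 'd': push. Stack: bead
  Read 'd': matches stack top 'd' => pop. Stack: bea
Final stack: "bea" (length 3)

3


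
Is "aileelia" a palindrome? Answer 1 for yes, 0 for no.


Input: aileelia
Reversed: aileelia
  Compare pos 0 ('a') with pos 7 ('a'): match
  Compare pos 1 ('i') with pos 6 ('i'): match
  Compare pos 2 ('l') with pos 5 ('l'): match
  Compare pos 3 ('e') with pos 4 ('e'): match
Result: palindrome

1


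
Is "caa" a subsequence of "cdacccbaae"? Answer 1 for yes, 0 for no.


Check if "caa" is a subsequence of "cdacccbaae"
Greedy scan:
  Position 0 ('c'): matches sub[0] = 'c'
  Position 1 ('d'): no match needed
  Position 2 ('a'): matches sub[1] = 'a'
  Position 3 ('c'): no match needed
  Position 4 ('c'): no match needed
  Position 5 ('c'): no match needed
  Position 6 ('b'): no match needed
  Position 7 ('a'): matches sub[2] = 'a'
  Position 8 ('a'): no match needed
  Position 9 ('e'): no match needed
All 3 characters matched => is a subsequence

1


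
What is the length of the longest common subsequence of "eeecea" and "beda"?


LCS of "eeecea" and "beda"
DP table:
           b    e    d    a
      0    0    0    0    0
  e   0    0    1    1    1
  e   0    0    1    1    1
  e   0    0    1    1    1
  c   0    0    1    1    1
  e   0    0    1    1    1
  a   0    0    1    1    2
LCS length = dp[6][4] = 2

2


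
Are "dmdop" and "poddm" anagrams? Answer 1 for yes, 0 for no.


Strings: "dmdop", "poddm"
Sorted first:  ddmop
Sorted second: ddmop
Sorted forms match => anagrams

1


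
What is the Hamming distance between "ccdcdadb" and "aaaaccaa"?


Comparing "ccdcdadb" and "aaaaccaa" position by position:
  Position 0: 'c' vs 'a' => differ
  Position 1: 'c' vs 'a' => differ
  Position 2: 'd' vs 'a' => differ
  Position 3: 'c' vs 'a' => differ
  Position 4: 'd' vs 'c' => differ
  Position 5: 'a' vs 'c' => differ
  Position 6: 'd' vs 'a' => differ
  Position 7: 'b' vs 'a' => differ
Total differences (Hamming distance): 8

8


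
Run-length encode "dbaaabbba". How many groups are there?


Input: dbaaabbba
Scanning for consecutive runs:
  Group 1: 'd' x 1 (positions 0-0)
  Group 2: 'b' x 1 (positions 1-1)
  Group 3: 'a' x 3 (positions 2-4)
  Group 4: 'b' x 3 (positions 5-7)
  Group 5: 'a' x 1 (positions 8-8)
Total groups: 5

5


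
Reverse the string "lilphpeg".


Input: lilphpeg
Reading characters right to left:
  Position 7: 'g'
  Position 6: 'e'
  Position 5: 'p'
  Position 4: 'h'
  Position 3: 'p'
  Position 2: 'l'
  Position 1: 'i'
  Position 0: 'l'
Reversed: gephplil

gephplil


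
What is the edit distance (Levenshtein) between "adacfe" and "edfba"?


Computing edit distance: "adacfe" -> "edfba"
DP table:
           e    d    f    b    a
      0    1    2    3    4    5
  a   1    1    2    3    4    4
  d   2    2    1    2    3    4
  a   3    3    2    2    3    3
  c   4    4    3    3    3    4
  f   5    5    4    3    4    4
  e   6    5    5    4    4    5
Edit distance = dp[6][5] = 5

5


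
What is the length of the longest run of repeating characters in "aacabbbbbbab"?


Input: "aacabbbbbbab"
Scanning for longest run:
  Position 1 ('a'): continues run of 'a', length=2
  Position 2 ('c'): new char, reset run to 1
  Position 3 ('a'): new char, reset run to 1
  Position 4 ('b'): new char, reset run to 1
  Position 5 ('b'): continues run of 'b', length=2
  Position 6 ('b'): continues run of 'b', length=3
  Position 7 ('b'): continues run of 'b', length=4
  Position 8 ('b'): continues run of 'b', length=5
  Position 9 ('b'): continues run of 'b', length=6
  Position 10 ('a'): new char, reset run to 1
  Position 11 ('b'): new char, reset run to 1
Longest run: 'b' with length 6

6


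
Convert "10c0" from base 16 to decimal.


Input: "10c0" in base 16
Positional expansion:
  Digit '1' (value 1) x 16^3 = 4096
  Digit '0' (value 0) x 16^2 = 0
  Digit 'c' (value 12) x 16^1 = 192
  Digit '0' (value 0) x 16^0 = 0
Sum = 4288

4288


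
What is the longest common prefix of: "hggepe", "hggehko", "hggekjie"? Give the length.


Words: hggepe, hggehko, hggekjie
  Position 0: all 'h' => match
  Position 1: all 'g' => match
  Position 2: all 'g' => match
  Position 3: all 'e' => match
  Position 4: ('p', 'h', 'k') => mismatch, stop
LCP = "hgge" (length 4)

4


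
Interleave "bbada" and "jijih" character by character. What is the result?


Interleaving "bbada" and "jijih":
  Position 0: 'b' from first, 'j' from second => "bj"
  Position 1: 'b' from first, 'i' from second => "bi"
  Position 2: 'a' from first, 'j' from second => "aj"
  Position 3: 'd' from first, 'i' from second => "di"
  Position 4: 'a' from first, 'h' from second => "ah"
Result: bjbiajdiah

bjbiajdiah


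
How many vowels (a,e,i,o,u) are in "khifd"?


Input: khifd
Checking each character:
  'k' at position 0: consonant
  'h' at position 1: consonant
  'i' at position 2: vowel (running total: 1)
  'f' at position 3: consonant
  'd' at position 4: consonant
Total vowels: 1

1


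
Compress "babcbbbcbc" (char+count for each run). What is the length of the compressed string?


Input: babcbbbcbc
Runs:
  'b' x 1 => "b1"
  'a' x 1 => "a1"
  'b' x 1 => "b1"
  'c' x 1 => "c1"
  'b' x 3 => "b3"
  'c' x 1 => "c1"
  'b' x 1 => "b1"
  'c' x 1 => "c1"
Compressed: "b1a1b1c1b3c1b1c1"
Compressed length: 16

16


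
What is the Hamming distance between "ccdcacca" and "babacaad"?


Comparing "ccdcacca" and "babacaad" position by position:
  Position 0: 'c' vs 'b' => differ
  Position 1: 'c' vs 'a' => differ
  Position 2: 'd' vs 'b' => differ
  Position 3: 'c' vs 'a' => differ
  Position 4: 'a' vs 'c' => differ
  Position 5: 'c' vs 'a' => differ
  Position 6: 'c' vs 'a' => differ
  Position 7: 'a' vs 'd' => differ
Total differences (Hamming distance): 8

8


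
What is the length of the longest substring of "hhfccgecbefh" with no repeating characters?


Input: "hhfccgecbefh"
Sliding window (track last position of each char):
  Position 0 ('h'): window [0,0] length 1 -- new best
  Position 1 ('h'): repeat (last at 0), move window start to 1
  Position 1 ('h'): window [1,1] length 1
  Position 2 ('f'): window [1,2] length 2 -- new best
  Position 3 ('c'): window [1,3] length 3 -- new best
  Position 4 ('c'): repeat (last at 3), move window start to 4
  Position 4 ('c'): window [4,4] length 1
  Position 5 ('g'): window [4,5] length 2
  Position 6 ('e'): window [4,6] length 3
  Position 7 ('c'): repeat (last at 4), move window start to 5
  Position 7 ('c'): window [5,7] length 3
  Position 8 ('b'): window [5,8] length 4 -- new best
  Position 9 ('e'): repeat (last at 6), move window start to 7
  Position 9 ('e'): window [7,9] length 3
  Position 10 ('f'): window [7,10] length 4
  Position 11 ('h'): window [7,11] length 5 -- new best
Longest substring with no repeats: "cbefh" with length 5

5


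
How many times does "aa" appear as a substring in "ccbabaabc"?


Searching for "aa" in "ccbabaabc"
Scanning each position:
  Position 0: "cc" => no
  Position 1: "cb" => no
  Position 2: "ba" => no
  Position 3: "ab" => no
  Position 4: "ba" => no
  Position 5: "aa" => MATCH
  Position 6: "ab" => no
  Position 7: "bc" => no
Total occurrences: 1

1


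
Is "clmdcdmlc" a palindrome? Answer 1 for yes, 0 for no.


Input: clmdcdmlc
Reversed: clmdcdmlc
  Compare pos 0 ('c') with pos 8 ('c'): match
  Compare pos 1 ('l') with pos 7 ('l'): match
  Compare pos 2 ('m') with pos 6 ('m'): match
  Compare pos 3 ('d') with pos 5 ('d'): match
Result: palindrome

1


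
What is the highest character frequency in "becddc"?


Input: becddc
Character counts:
  'b': 1
  'c': 2
  'd': 2
  'e': 1
Maximum frequency: 2

2


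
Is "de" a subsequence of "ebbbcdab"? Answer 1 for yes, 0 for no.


Check if "de" is a subsequence of "ebbbcdab"
Greedy scan:
  Position 0 ('e'): no match needed
  Position 1 ('b'): no match needed
  Position 2 ('b'): no match needed
  Position 3 ('b'): no match needed
  Position 4 ('c'): no match needed
  Position 5 ('d'): matches sub[0] = 'd'
  Position 6 ('a'): no match needed
  Position 7 ('b'): no match needed
Only matched 1/2 characters => not a subsequence

0


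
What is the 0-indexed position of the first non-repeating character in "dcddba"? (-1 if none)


Input: dcddba
Character frequencies:
  'a': 1
  'b': 1
  'c': 1
  'd': 3
Scanning left to right for freq == 1:
  Position 0 ('d'): freq=3, skip
  Position 1 ('c'): unique! => answer = 1

1


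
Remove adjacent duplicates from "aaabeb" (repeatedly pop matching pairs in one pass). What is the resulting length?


Input: aaabeb
Stack-based adjacent duplicate removal:
  Read 'a': push. Stack: a
  Read 'a': matches stack top 'a' => pop. Stack: (empty)
  Read 'a': push. Stack: a
  Read 'b': push. Stack: ab
  Read 'e': push. Stack: abe
  Read 'b': push. Stack: abeb
Final stack: "abeb" (length 4)

4


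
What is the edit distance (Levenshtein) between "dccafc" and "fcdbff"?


Computing edit distance: "dccafc" -> "fcdbff"
DP table:
           f    c    d    b    f    f
      0    1    2    3    4    5    6
  d   1    1    2    2    3    4    5
  c   2    2    1    2    3    4    5
  c   3    3    2    2    3    4    5
  a   4    4    3    3    3    4    5
  f   5    4    4    4    4    3    4
  c   6    5    4    5    5    4    4
Edit distance = dp[6][6] = 4

4


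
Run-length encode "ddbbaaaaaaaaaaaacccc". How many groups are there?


Input: ddbbaaaaaaaaaaaacccc
Scanning for consecutive runs:
  Group 1: 'd' x 2 (positions 0-1)
  Group 2: 'b' x 2 (positions 2-3)
  Group 3: 'a' x 12 (positions 4-15)
  Group 4: 'c' x 4 (positions 16-19)
Total groups: 4

4


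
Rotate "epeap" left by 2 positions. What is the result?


Input: "epeap", rotate left by 2
First 2 characters: "ep"
Remaining characters: "eap"
Concatenate remaining + first: "eap" + "ep" = "eapep"

eapep


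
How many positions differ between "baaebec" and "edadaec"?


Comparing "baaebec" and "edadaec" position by position:
  Position 0: 'b' vs 'e' => DIFFER
  Position 1: 'a' vs 'd' => DIFFER
  Position 2: 'a' vs 'a' => same
  Position 3: 'e' vs 'd' => DIFFER
  Position 4: 'b' vs 'a' => DIFFER
  Position 5: 'e' vs 'e' => same
  Position 6: 'c' vs 'c' => same
Positions that differ: 4

4


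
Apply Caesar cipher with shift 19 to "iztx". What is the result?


Caesar cipher: shift "iztx" by 19
  'i' (pos 8) + 19 = pos 1 = 'b'
  'z' (pos 25) + 19 = pos 18 = 's'
  't' (pos 19) + 19 = pos 12 = 'm'
  'x' (pos 23) + 19 = pos 16 = 'q'
Result: bsmq

bsmq


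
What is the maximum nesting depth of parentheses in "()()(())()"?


Input: "()()(())()"
Tracking depth:
  Position 0 '(': depth becomes 1
  Position 1 ')': depth becomes 0
  Position 2 '(': depth becomes 1
  Position 3 ')': depth becomes 0
  Position 4 '(': depth becomes 1
  Position 5 '(': depth becomes 2
  Position 6 ')': depth becomes 1
  Position 7 ')': depth becomes 0
  Position 8 '(': depth becomes 1
  Position 9 ')': depth becomes 0
Maximum depth reached: 2

2


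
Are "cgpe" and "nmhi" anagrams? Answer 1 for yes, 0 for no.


Strings: "cgpe", "nmhi"
Sorted first:  cegp
Sorted second: himn
Differ at position 0: 'c' vs 'h' => not anagrams

0


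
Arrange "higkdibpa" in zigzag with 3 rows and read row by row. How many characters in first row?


Zigzag "higkdibpa" into 3 rows:
Placing characters:
  'h' => row 0
  'i' => row 1
  'g' => row 2
  'k' => row 1
  'd' => row 0
  'i' => row 1
  'b' => row 2
  'p' => row 1
  'a' => row 0
Rows:
  Row 0: "hda"
  Row 1: "ikip"
  Row 2: "gb"
First row length: 3

3


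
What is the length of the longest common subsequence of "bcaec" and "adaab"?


LCS of "bcaec" and "adaab"
DP table:
           a    d    a    a    b
      0    0    0    0    0    0
  b   0    0    0    0    0    1
  c   0    0    0    0    0    1
  a   0    1    1    1    1    1
  e   0    1    1    1    1    1
  c   0    1    1    1    1    1
LCS length = dp[5][5] = 1

1


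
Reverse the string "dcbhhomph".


Input: dcbhhomph
Reading characters right to left:
  Position 8: 'h'
  Position 7: 'p'
  Position 6: 'm'
  Position 5: 'o'
  Position 4: 'h'
  Position 3: 'h'
  Position 2: 'b'
  Position 1: 'c'
  Position 0: 'd'
Reversed: hpmohhbcd

hpmohhbcd


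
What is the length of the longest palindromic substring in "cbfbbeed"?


Input: "cbfbbeed"
Checking substrings for palindromes:
  [1:4] "bfb" (len 3) => palindrome
  [3:5] "bb" (len 2) => palindrome
  [5:7] "ee" (len 2) => palindrome
Longest palindromic substring: "bfb" with length 3

3


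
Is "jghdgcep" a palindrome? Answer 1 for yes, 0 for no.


Input: jghdgcep
Reversed: pecgdhgj
  Compare pos 0 ('j') with pos 7 ('p'): MISMATCH
  Compare pos 1 ('g') with pos 6 ('e'): MISMATCH
  Compare pos 2 ('h') with pos 5 ('c'): MISMATCH
  Compare pos 3 ('d') with pos 4 ('g'): MISMATCH
Result: not a palindrome

0


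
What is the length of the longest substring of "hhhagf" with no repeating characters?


Input: "hhhagf"
Sliding window (track last position of each char):
  Position 0 ('h'): window [0,0] length 1 -- new best
  Position 1 ('h'): repeat (last at 0), move window start to 1
  Position 1 ('h'): window [1,1] length 1
  Position 2 ('h'): repeat (last at 1), move window start to 2
  Position 2 ('h'): window [2,2] length 1
  Position 3 ('a'): window [2,3] length 2 -- new best
  Position 4 ('g'): window [2,4] length 3 -- new best
  Position 5 ('f'): window [2,5] length 4 -- new best
Longest substring with no repeats: "hagf" with length 4

4


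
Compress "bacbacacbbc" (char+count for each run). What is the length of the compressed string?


Input: bacbacacbbc
Runs:
  'b' x 1 => "b1"
  'a' x 1 => "a1"
  'c' x 1 => "c1"
  'b' x 1 => "b1"
  'a' x 1 => "a1"
  'c' x 1 => "c1"
  'a' x 1 => "a1"
  'c' x 1 => "c1"
  'b' x 2 => "b2"
  'c' x 1 => "c1"
Compressed: "b1a1c1b1a1c1a1c1b2c1"
Compressed length: 20

20


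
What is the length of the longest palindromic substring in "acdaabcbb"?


Input: "acdaabcbb"
Checking substrings for palindromes:
  [5:8] "bcb" (len 3) => palindrome
  [3:5] "aa" (len 2) => palindrome
  [7:9] "bb" (len 2) => palindrome
Longest palindromic substring: "bcb" with length 3

3


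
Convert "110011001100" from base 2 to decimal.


Input: "110011001100" in base 2
Positional expansion:
  Digit '1' (value 1) x 2^11 = 2048
  Digit '1' (value 1) x 2^10 = 1024
  Digit '0' (value 0) x 2^9 = 0
  Digit '0' (value 0) x 2^8 = 0
  Digit '1' (value 1) x 2^7 = 128
  Digit '1' (value 1) x 2^6 = 64
  Digit '0' (value 0) x 2^5 = 0
  Digit '0' (value 0) x 2^4 = 0
  Digit '1' (value 1) x 2^3 = 8
  Digit '1' (value 1) x 2^2 = 4
  Digit '0' (value 0) x 2^1 = 0
  Digit '0' (value 0) x 2^0 = 0
Sum = 3276

3276


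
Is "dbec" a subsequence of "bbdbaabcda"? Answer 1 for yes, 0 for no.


Check if "dbec" is a subsequence of "bbdbaabcda"
Greedy scan:
  Position 0 ('b'): no match needed
  Position 1 ('b'): no match needed
  Position 2 ('d'): matches sub[0] = 'd'
  Position 3 ('b'): matches sub[1] = 'b'
  Position 4 ('a'): no match needed
  Position 5 ('a'): no match needed
  Position 6 ('b'): no match needed
  Position 7 ('c'): no match needed
  Position 8 ('d'): no match needed
  Position 9 ('a'): no match needed
Only matched 2/4 characters => not a subsequence

0


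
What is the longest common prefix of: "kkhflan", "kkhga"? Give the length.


Words: kkhflan, kkhga
  Position 0: all 'k' => match
  Position 1: all 'k' => match
  Position 2: all 'h' => match
  Position 3: ('f', 'g') => mismatch, stop
LCP = "kkh" (length 3)

3


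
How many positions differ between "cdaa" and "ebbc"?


Comparing "cdaa" and "ebbc" position by position:
  Position 0: 'c' vs 'e' => DIFFER
  Position 1: 'd' vs 'b' => DIFFER
  Position 2: 'a' vs 'b' => DIFFER
  Position 3: 'a' vs 'c' => DIFFER
Positions that differ: 4

4


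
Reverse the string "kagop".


Input: kagop
Reading characters right to left:
  Position 4: 'p'
  Position 3: 'o'
  Position 2: 'g'
  Position 1: 'a'
  Position 0: 'k'
Reversed: pogak

pogak


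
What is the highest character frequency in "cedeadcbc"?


Input: cedeadcbc
Character counts:
  'a': 1
  'b': 1
  'c': 3
  'd': 2
  'e': 2
Maximum frequency: 3

3


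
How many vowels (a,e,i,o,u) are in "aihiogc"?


Input: aihiogc
Checking each character:
  'a' at position 0: vowel (running total: 1)
  'i' at position 1: vowel (running total: 2)
  'h' at position 2: consonant
  'i' at position 3: vowel (running total: 3)
  'o' at position 4: vowel (running total: 4)
  'g' at position 5: consonant
  'c' at position 6: consonant
Total vowels: 4

4


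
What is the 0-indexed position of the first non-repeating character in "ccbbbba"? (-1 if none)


Input: ccbbbba
Character frequencies:
  'a': 1
  'b': 4
  'c': 2
Scanning left to right for freq == 1:
  Position 0 ('c'): freq=2, skip
  Position 1 ('c'): freq=2, skip
  Position 2 ('b'): freq=4, skip
  Position 3 ('b'): freq=4, skip
  Position 4 ('b'): freq=4, skip
  Position 5 ('b'): freq=4, skip
  Position 6 ('a'): unique! => answer = 6

6


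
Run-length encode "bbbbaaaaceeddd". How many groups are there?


Input: bbbbaaaaceeddd
Scanning for consecutive runs:
  Group 1: 'b' x 4 (positions 0-3)
  Group 2: 'a' x 4 (positions 4-7)
  Group 3: 'c' x 1 (positions 8-8)
  Group 4: 'e' x 2 (positions 9-10)
  Group 5: 'd' x 3 (positions 11-13)
Total groups: 5

5


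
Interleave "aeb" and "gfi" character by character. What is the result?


Interleaving "aeb" and "gfi":
  Position 0: 'a' from first, 'g' from second => "ag"
  Position 1: 'e' from first, 'f' from second => "ef"
  Position 2: 'b' from first, 'i' from second => "bi"
Result: agefbi

agefbi


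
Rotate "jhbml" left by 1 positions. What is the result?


Input: "jhbml", rotate left by 1
First 1 characters: "j"
Remaining characters: "hbml"
Concatenate remaining + first: "hbml" + "j" = "hbmlj"

hbmlj


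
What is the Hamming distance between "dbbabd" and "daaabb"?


Comparing "dbbabd" and "daaabb" position by position:
  Position 0: 'd' vs 'd' => same
  Position 1: 'b' vs 'a' => differ
  Position 2: 'b' vs 'a' => differ
  Position 3: 'a' vs 'a' => same
  Position 4: 'b' vs 'b' => same
  Position 5: 'd' vs 'b' => differ
Total differences (Hamming distance): 3

3


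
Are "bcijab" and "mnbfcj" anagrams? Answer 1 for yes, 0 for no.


Strings: "bcijab", "mnbfcj"
Sorted first:  abbcij
Sorted second: bcfjmn
Differ at position 0: 'a' vs 'b' => not anagrams

0


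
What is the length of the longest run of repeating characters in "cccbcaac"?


Input: "cccbcaac"
Scanning for longest run:
  Position 1 ('c'): continues run of 'c', length=2
  Position 2 ('c'): continues run of 'c', length=3
  Position 3 ('b'): new char, reset run to 1
  Position 4 ('c'): new char, reset run to 1
  Position 5 ('a'): new char, reset run to 1
  Position 6 ('a'): continues run of 'a', length=2
  Position 7 ('c'): new char, reset run to 1
Longest run: 'c' with length 3

3


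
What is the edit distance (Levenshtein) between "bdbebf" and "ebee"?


Computing edit distance: "bdbebf" -> "ebee"
DP table:
           e    b    e    e
      0    1    2    3    4
  b   1    1    1    2    3
  d   2    2    2    2    3
  b   3    3    2    3    3
  e   4    3    3    2    3
  b   5    4    3    3    3
  f   6    5    4    4    4
Edit distance = dp[6][4] = 4

4


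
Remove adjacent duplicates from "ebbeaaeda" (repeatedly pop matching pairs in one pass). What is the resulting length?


Input: ebbeaaeda
Stack-based adjacent duplicate removal:
  Read 'e': push. Stack: e
  Read 'b': push. Stack: eb
  Read 'b': matches stack top 'b' => pop. Stack: e
  Read 'e': matches stack top 'e' => pop. Stack: (empty)
  Read 'a': push. Stack: a
  Read 'a': matches stack top 'a' => pop. Stack: (empty)
  Read 'e': push. Stack: e
  Read 'd': push. Stack: ed
  Read 'a': push. Stack: eda
Final stack: "eda" (length 3)

3


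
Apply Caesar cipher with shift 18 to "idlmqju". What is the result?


Caesar cipher: shift "idlmqju" by 18
  'i' (pos 8) + 18 = pos 0 = 'a'
  'd' (pos 3) + 18 = pos 21 = 'v'
  'l' (pos 11) + 18 = pos 3 = 'd'
  'm' (pos 12) + 18 = pos 4 = 'e'
  'q' (pos 16) + 18 = pos 8 = 'i'
  'j' (pos 9) + 18 = pos 1 = 'b'
  'u' (pos 20) + 18 = pos 12 = 'm'
Result: avdeibm

avdeibm


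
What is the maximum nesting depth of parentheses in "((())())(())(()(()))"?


Input: "((())())(())(()(()))"
Tracking depth:
  Position 0 '(': depth becomes 1
  Position 1 '(': depth becomes 2
  Position 2 '(': depth becomes 3
  Position 3 ')': depth becomes 2
  Position 4 ')': depth becomes 1
  Position 5 '(': depth becomes 2
  Position 6 ')': depth becomes 1
  Position 7 ')': depth becomes 0
  Position 8 '(': depth becomes 1
  Position 9 '(': depth becomes 2
  Position 10 ')': depth becomes 1
  Position 11 ')': depth becomes 0
  Position 12 '(': depth becomes 1
  Position 13 '(': depth becomes 2
  Position 14 ')': depth becomes 1
  Position 15 '(': depth becomes 2
  Position 16 '(': depth becomes 3
  Position 17 ')': depth becomes 2
  Position 18 ')': depth becomes 1
  Position 19 ')': depth becomes 0
Maximum depth reached: 3

3


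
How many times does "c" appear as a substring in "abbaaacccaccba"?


Searching for "c" in "abbaaacccaccba"
Scanning each position:
  Position 0: "a" => no
  Position 1: "b" => no
  Position 2: "b" => no
  Position 3: "a" => no
  Position 4: "a" => no
  Position 5: "a" => no
  Position 6: "c" => MATCH
  Position 7: "c" => MATCH
  Position 8: "c" => MATCH
  Position 9: "a" => no
  Position 10: "c" => MATCH
  Position 11: "c" => MATCH
  Position 12: "b" => no
  Position 13: "a" => no
Total occurrences: 5

5


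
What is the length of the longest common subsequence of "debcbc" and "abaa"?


LCS of "debcbc" and "abaa"
DP table:
           a    b    a    a
      0    0    0    0    0
  d   0    0    0    0    0
  e   0    0    0    0    0
  b   0    0    1    1    1
  c   0    0    1    1    1
  b   0    0    1    1    1
  c   0    0    1    1    1
LCS length = dp[6][4] = 1

1


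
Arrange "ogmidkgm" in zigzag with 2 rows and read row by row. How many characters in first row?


Zigzag "ogmidkgm" into 2 rows:
Placing characters:
  'o' => row 0
  'g' => row 1
  'm' => row 0
  'i' => row 1
  'd' => row 0
  'k' => row 1
  'g' => row 0
  'm' => row 1
Rows:
  Row 0: "omdg"
  Row 1: "gikm"
First row length: 4

4


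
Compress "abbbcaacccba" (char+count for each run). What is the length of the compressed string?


Input: abbbcaacccba
Runs:
  'a' x 1 => "a1"
  'b' x 3 => "b3"
  'c' x 1 => "c1"
  'a' x 2 => "a2"
  'c' x 3 => "c3"
  'b' x 1 => "b1"
  'a' x 1 => "a1"
Compressed: "a1b3c1a2c3b1a1"
Compressed length: 14

14


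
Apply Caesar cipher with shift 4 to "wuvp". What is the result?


Caesar cipher: shift "wuvp" by 4
  'w' (pos 22) + 4 = pos 0 = 'a'
  'u' (pos 20) + 4 = pos 24 = 'y'
  'v' (pos 21) + 4 = pos 25 = 'z'
  'p' (pos 15) + 4 = pos 19 = 't'
Result: ayzt

ayzt


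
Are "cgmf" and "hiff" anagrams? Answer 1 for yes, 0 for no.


Strings: "cgmf", "hiff"
Sorted first:  cfgm
Sorted second: ffhi
Differ at position 0: 'c' vs 'f' => not anagrams

0


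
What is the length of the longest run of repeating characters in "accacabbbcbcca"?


Input: "accacabbbcbcca"
Scanning for longest run:
  Position 1 ('c'): new char, reset run to 1
  Position 2 ('c'): continues run of 'c', length=2
  Position 3 ('a'): new char, reset run to 1
  Position 4 ('c'): new char, reset run to 1
  Position 5 ('a'): new char, reset run to 1
  Position 6 ('b'): new char, reset run to 1
  Position 7 ('b'): continues run of 'b', length=2
  Position 8 ('b'): continues run of 'b', length=3
  Position 9 ('c'): new char, reset run to 1
  Position 10 ('b'): new char, reset run to 1
  Position 11 ('c'): new char, reset run to 1
  Position 12 ('c'): continues run of 'c', length=2
  Position 13 ('a'): new char, reset run to 1
Longest run: 'b' with length 3

3


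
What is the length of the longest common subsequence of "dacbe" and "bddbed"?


LCS of "dacbe" and "bddbed"
DP table:
           b    d    d    b    e    d
      0    0    0    0    0    0    0
  d   0    0    1    1    1    1    1
  a   0    0    1    1    1    1    1
  c   0    0    1    1    1    1    1
  b   0    1    1    1    2    2    2
  e   0    1    1    1    2    3    3
LCS length = dp[5][6] = 3

3


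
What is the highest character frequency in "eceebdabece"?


Input: eceebdabece
Character counts:
  'a': 1
  'b': 2
  'c': 2
  'd': 1
  'e': 5
Maximum frequency: 5

5


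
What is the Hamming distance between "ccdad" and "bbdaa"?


Comparing "ccdad" and "bbdaa" position by position:
  Position 0: 'c' vs 'b' => differ
  Position 1: 'c' vs 'b' => differ
  Position 2: 'd' vs 'd' => same
  Position 3: 'a' vs 'a' => same
  Position 4: 'd' vs 'a' => differ
Total differences (Hamming distance): 3

3


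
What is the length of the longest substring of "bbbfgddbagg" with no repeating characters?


Input: "bbbfgddbagg"
Sliding window (track last position of each char):
  Position 0 ('b'): window [0,0] length 1 -- new best
  Position 1 ('b'): repeat (last at 0), move window start to 1
  Position 1 ('b'): window [1,1] length 1
  Position 2 ('b'): repeat (last at 1), move window start to 2
  Position 2 ('b'): window [2,2] length 1
  Position 3 ('f'): window [2,3] length 2 -- new best
  Position 4 ('g'): window [2,4] length 3 -- new best
  Position 5 ('d'): window [2,5] length 4 -- new best
  Position 6 ('d'): repeat (last at 5), move window start to 6
  Position 6 ('d'): window [6,6] length 1
  Position 7 ('b'): window [6,7] length 2
  Position 8 ('a'): window [6,8] length 3
  Position 9 ('g'): window [6,9] length 4
  Position 10 ('g'): repeat (last at 9), move window start to 10
  Position 10 ('g'): window [10,10] length 1
Longest substring with no repeats: "bfgd" with length 4

4


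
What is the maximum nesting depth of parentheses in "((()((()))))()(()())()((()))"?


Input: "((()((()))))()(()())()((()))"
Tracking depth:
  Position 0 '(': depth becomes 1
  Position 1 '(': depth becomes 2
  Position 2 '(': depth becomes 3
  Position 3 ')': depth becomes 2
  Position 4 '(': depth becomes 3
  Position 5 '(': depth becomes 4
  Position 6 '(': depth becomes 5
  Position 7 ')': depth becomes 4
  Position 8 ')': depth becomes 3
  Position 9 ')': depth becomes 2
  Position 10 ')': depth becomes 1
  Position 11 ')': depth becomes 0
  Position 12 '(': depth becomes 1
  Position 13 ')': depth becomes 0
  Position 14 '(': depth becomes 1
  Position 15 '(': depth becomes 2
  Position 16 ')': depth becomes 1
  Position 17 '(': depth becomes 2
  Position 18 ')': depth becomes 1
  Position 19 ')': depth becomes 0
  Position 20 '(': depth becomes 1
  Position 21 ')': depth becomes 0
  Position 22 '(': depth becomes 1
  Position 23 '(': depth becomes 2
  Position 24 '(': depth becomes 3
  Position 25 ')': depth becomes 2
  Position 26 ')': depth becomes 1
  Position 27 ')': depth becomes 0
Maximum depth reached: 5

5


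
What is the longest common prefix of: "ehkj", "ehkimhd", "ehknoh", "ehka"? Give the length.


Words: ehkj, ehkimhd, ehknoh, ehka
  Position 0: all 'e' => match
  Position 1: all 'h' => match
  Position 2: all 'k' => match
  Position 3: ('j', 'i', 'n', 'a') => mismatch, stop
LCP = "ehk" (length 3)

3


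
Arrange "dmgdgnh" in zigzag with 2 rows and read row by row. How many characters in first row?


Zigzag "dmgdgnh" into 2 rows:
Placing characters:
  'd' => row 0
  'm' => row 1
  'g' => row 0
  'd' => row 1
  'g' => row 0
  'n' => row 1
  'h' => row 0
Rows:
  Row 0: "dggh"
  Row 1: "mdn"
First row length: 4

4


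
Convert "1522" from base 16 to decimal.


Input: "1522" in base 16
Positional expansion:
  Digit '1' (value 1) x 16^3 = 4096
  Digit '5' (value 5) x 16^2 = 1280
  Digit '2' (value 2) x 16^1 = 32
  Digit '2' (value 2) x 16^0 = 2
Sum = 5410

5410


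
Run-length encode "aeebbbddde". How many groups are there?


Input: aeebbbddde
Scanning for consecutive runs:
  Group 1: 'a' x 1 (positions 0-0)
  Group 2: 'e' x 2 (positions 1-2)
  Group 3: 'b' x 3 (positions 3-5)
  Group 4: 'd' x 3 (positions 6-8)
  Group 5: 'e' x 1 (positions 9-9)
Total groups: 5

5


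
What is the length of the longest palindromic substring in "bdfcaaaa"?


Input: "bdfcaaaa"
Checking substrings for palindromes:
  [4:8] "aaaa" (len 4) => palindrome
  [4:7] "aaa" (len 3) => palindrome
  [5:8] "aaa" (len 3) => palindrome
  [4:6] "aa" (len 2) => palindrome
  [5:7] "aa" (len 2) => palindrome
  [6:8] "aa" (len 2) => palindrome
Longest palindromic substring: "aaaa" with length 4

4


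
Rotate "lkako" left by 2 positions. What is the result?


Input: "lkako", rotate left by 2
First 2 characters: "lk"
Remaining characters: "ako"
Concatenate remaining + first: "ako" + "lk" = "akolk"

akolk


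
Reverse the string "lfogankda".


Input: lfogankda
Reading characters right to left:
  Position 8: 'a'
  Position 7: 'd'
  Position 6: 'k'
  Position 5: 'n'
  Position 4: 'a'
  Position 3: 'g'
  Position 2: 'o'
  Position 1: 'f'
  Position 0: 'l'
Reversed: adknagofl

adknagofl


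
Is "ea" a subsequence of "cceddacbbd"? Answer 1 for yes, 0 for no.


Check if "ea" is a subsequence of "cceddacbbd"
Greedy scan:
  Position 0 ('c'): no match needed
  Position 1 ('c'): no match needed
  Position 2 ('e'): matches sub[0] = 'e'
  Position 3 ('d'): no match needed
  Position 4 ('d'): no match needed
  Position 5 ('a'): matches sub[1] = 'a'
  Position 6 ('c'): no match needed
  Position 7 ('b'): no match needed
  Position 8 ('b'): no match needed
  Position 9 ('d'): no match needed
All 2 characters matched => is a subsequence

1


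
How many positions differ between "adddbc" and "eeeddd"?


Comparing "adddbc" and "eeeddd" position by position:
  Position 0: 'a' vs 'e' => DIFFER
  Position 1: 'd' vs 'e' => DIFFER
  Position 2: 'd' vs 'e' => DIFFER
  Position 3: 'd' vs 'd' => same
  Position 4: 'b' vs 'd' => DIFFER
  Position 5: 'c' vs 'd' => DIFFER
Positions that differ: 5

5


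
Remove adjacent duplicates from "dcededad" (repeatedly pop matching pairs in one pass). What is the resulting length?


Input: dcededad
Stack-based adjacent duplicate removal:
  Read 'd': push. Stack: d
  Read 'c': push. Stack: dc
  Read 'e': push. Stack: dce
  Read 'd': push. Stack: dced
  Read 'e': push. Stack: dcede
  Read 'd': push. Stack: dceded
  Read 'a': push. Stack: dcededa
  Read 'd': push. Stack: dcededad
Final stack: "dcededad" (length 8)

8


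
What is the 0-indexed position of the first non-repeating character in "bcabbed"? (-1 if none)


Input: bcabbed
Character frequencies:
  'a': 1
  'b': 3
  'c': 1
  'd': 1
  'e': 1
Scanning left to right for freq == 1:
  Position 0 ('b'): freq=3, skip
  Position 1 ('c'): unique! => answer = 1

1


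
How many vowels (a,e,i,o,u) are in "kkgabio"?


Input: kkgabio
Checking each character:
  'k' at position 0: consonant
  'k' at position 1: consonant
  'g' at position 2: consonant
  'a' at position 3: vowel (running total: 1)
  'b' at position 4: consonant
  'i' at position 5: vowel (running total: 2)
  'o' at position 6: vowel (running total: 3)
Total vowels: 3

3


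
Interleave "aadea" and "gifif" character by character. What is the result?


Interleaving "aadea" and "gifif":
  Position 0: 'a' from first, 'g' from second => "ag"
  Position 1: 'a' from first, 'i' from second => "ai"
  Position 2: 'd' from first, 'f' from second => "df"
  Position 3: 'e' from first, 'i' from second => "ei"
  Position 4: 'a' from first, 'f' from second => "af"
Result: agaidfeiaf

agaidfeiaf


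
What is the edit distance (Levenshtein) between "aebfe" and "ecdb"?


Computing edit distance: "aebfe" -> "ecdb"
DP table:
           e    c    d    b
      0    1    2    3    4
  a   1    1    2    3    4
  e   2    1    2    3    4
  b   3    2    2    3    3
  f   4    3    3    3    4
  e   5    4    4    4    4
Edit distance = dp[5][4] = 4

4


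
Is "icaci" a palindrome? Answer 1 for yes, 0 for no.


Input: icaci
Reversed: icaci
  Compare pos 0 ('i') with pos 4 ('i'): match
  Compare pos 1 ('c') with pos 3 ('c'): match
Result: palindrome

1


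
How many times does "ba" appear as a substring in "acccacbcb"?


Searching for "ba" in "acccacbcb"
Scanning each position:
  Position 0: "ac" => no
  Position 1: "cc" => no
  Position 2: "cc" => no
  Position 3: "ca" => no
  Position 4: "ac" => no
  Position 5: "cb" => no
  Position 6: "bc" => no
  Position 7: "cb" => no
Total occurrences: 0

0
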